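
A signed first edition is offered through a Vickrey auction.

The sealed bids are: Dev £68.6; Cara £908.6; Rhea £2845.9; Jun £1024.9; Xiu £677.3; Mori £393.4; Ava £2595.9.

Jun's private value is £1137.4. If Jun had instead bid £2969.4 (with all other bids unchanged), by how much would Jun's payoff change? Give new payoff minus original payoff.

−£1708.5

The highest bid among the other bidders is £2845.9; Jun's bid doesn't change that.
Original bid £1024.9: Jun is not highest (top rival bid is £2845.9); payoff £0.
Alternative bid £2969.4: Jun is highest, pays the top rival bid £2845.9; payoff £1137.4 − £2845.9 = −£1708.5.
Change in payoff = −£1708.5 − (£0) = −£1708.5.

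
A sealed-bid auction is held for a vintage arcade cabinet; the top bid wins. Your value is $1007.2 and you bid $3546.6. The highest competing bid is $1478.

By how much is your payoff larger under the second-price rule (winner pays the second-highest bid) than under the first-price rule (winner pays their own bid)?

You have the highest bid, so you win under either rule.
Second-price: pay $1478 → payoff −$470.8.
First-price: pay your own bid $3546.6 → payoff −$2539.4.
Difference = −$470.8 − (−$2539.4) = $2068.6.

$2068.6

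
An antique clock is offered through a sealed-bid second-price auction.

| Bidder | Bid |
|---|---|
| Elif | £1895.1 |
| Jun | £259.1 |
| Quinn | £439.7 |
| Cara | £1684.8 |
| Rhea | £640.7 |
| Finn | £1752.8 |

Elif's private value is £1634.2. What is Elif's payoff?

−£118.6

Highest bid: Elif at £1895.1, so Elif wins.
Second-highest bid: Finn at £1752.8 — that is the price the winner pays.
Elif's payoff = value − price = £1634.2 − £1752.8 = −£118.6.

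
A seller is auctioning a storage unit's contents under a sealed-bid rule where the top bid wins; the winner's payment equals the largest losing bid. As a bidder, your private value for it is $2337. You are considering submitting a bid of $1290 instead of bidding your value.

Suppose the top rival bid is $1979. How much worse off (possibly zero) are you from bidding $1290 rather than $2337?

$358

Bidding your value $2337: you win (since $2337 > $1979) and pay $1979. Payoff $358.
Bidding $1290: you lose. Payoff $0.
The competing bid $1979 lies between your shaded bid and your value, so underbidding forfeits an item you could have won at a profitable price.
Loss from deviating = $358 − ($0) = $358.
Truthful bidding weakly dominates here: raising your bid can only win items priced above your value, and lowering it can only forfeit items priced below.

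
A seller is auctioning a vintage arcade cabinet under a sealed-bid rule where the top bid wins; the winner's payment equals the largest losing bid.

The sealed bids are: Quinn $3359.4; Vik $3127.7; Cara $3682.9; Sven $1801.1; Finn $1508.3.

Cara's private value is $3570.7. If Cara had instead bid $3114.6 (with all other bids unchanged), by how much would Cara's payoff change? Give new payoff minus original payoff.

−$211.3

The highest bid among the other bidders is $3359.4; Cara's bid doesn't change that.
Original bid $3682.9: Cara is highest, pays the top rival bid $3359.4; payoff $3570.7 − $3359.4 = $211.3.
Alternative bid $3114.6: Cara is not highest (top rival bid is $3359.4); payoff $0.
Change in payoff = $0 − ($211.3) = −$211.3.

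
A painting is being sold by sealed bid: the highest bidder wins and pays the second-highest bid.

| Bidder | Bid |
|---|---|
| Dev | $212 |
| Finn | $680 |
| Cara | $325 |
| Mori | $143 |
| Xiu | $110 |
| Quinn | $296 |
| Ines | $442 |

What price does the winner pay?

$442

Highest bid: Finn at $680, so Finn wins.
Second-highest bid: Ines at $442 — that is the price the winner pays.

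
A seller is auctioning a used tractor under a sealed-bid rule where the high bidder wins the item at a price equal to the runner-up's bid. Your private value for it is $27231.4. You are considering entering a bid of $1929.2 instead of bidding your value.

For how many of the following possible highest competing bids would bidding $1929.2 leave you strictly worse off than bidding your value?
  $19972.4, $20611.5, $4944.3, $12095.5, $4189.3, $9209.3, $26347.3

7

The deviation hurts exactly when the highest competing bid lies strictly between $1929.2 and $27231.4 — underbidding then forfeits a profitable win.
$19972.4: inside the interval → strictly worse (loss $7259).
$20611.5: inside the interval → strictly worse (loss $6619.9).
$4944.3: inside the interval → strictly worse (loss $22287.1).
$12095.5: inside the interval → strictly worse (loss $15135.9).
$4189.3: inside the interval → strictly worse (loss $23042.1).
$9209.3: inside the interval → strictly worse (loss $18022.1).
$26347.3: inside the interval → strictly worse (loss $884.1).
Count: 7.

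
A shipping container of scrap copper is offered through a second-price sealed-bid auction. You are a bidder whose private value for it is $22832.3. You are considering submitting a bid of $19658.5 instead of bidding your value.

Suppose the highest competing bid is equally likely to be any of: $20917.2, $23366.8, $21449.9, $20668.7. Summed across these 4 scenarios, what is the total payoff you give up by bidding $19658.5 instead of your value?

The deviation costs you only when the competing bid falls strictly between $19658.5 and $22832.3; elsewhere both bids give the same outcome.
$20917.2: truthful payoff $1915.1, deviation payoff $0 → loss $1915.1.
$23366.8: outcomes coincide → loss $0.
$21449.9: truthful payoff $1382.4, deviation payoff $0 → loss $1382.4.
$20668.7: truthful payoff $2163.6, deviation payoff $0 → loss $2163.6.
Total loss = $1915.1 + $1382.4 + $2163.6 = $5461.1.

$5461.1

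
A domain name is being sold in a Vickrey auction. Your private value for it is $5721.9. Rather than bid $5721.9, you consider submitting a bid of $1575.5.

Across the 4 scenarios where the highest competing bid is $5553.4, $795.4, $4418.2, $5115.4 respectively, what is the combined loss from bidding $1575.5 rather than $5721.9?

The deviation costs you only when the competing bid falls strictly between $1575.5 and $5721.9; elsewhere both bids give the same outcome.
$5553.4: truthful payoff $168.5, deviation payoff $0 → loss $168.5.
$795.4: outcomes coincide → loss $0.
$4418.2: truthful payoff $1303.7, deviation payoff $0 → loss $1303.7.
$5115.4: truthful payoff $606.5, deviation payoff $0 → loss $606.5.
Total loss = $168.5 + $1303.7 + $606.5 = $2078.7.
Truthful bidding weakly dominates here: raising your bid can only win items priced above your value, and lowering it can only forfeit items priced below.

$2078.7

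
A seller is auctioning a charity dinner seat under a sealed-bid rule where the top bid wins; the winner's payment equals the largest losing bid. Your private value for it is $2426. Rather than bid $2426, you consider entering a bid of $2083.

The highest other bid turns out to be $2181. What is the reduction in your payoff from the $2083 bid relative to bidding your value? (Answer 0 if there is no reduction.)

Bidding your value $2426: you win (since $2426 > $2181) and pay $2181. Payoff $245.
Bidding $2083: you lose. Payoff $0.
The competing bid $2181 lies between your shaded bid and your value, so underbidding forfeits an item you could have won at a profitable price.
Loss from deviating = $245 − ($0) = $245.

$245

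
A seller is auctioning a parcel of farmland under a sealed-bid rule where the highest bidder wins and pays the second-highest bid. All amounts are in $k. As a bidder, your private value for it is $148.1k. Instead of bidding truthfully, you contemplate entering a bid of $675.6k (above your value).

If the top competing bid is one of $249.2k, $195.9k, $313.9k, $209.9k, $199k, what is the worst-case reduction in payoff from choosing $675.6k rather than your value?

$249.2k: truthful gives $0k, deviation gives −$101.1k → loss $101.1k.
$195.9k: truthful gives $0k, deviation gives −$47.8k → loss $47.8k.
$313.9k: truthful gives $0k, deviation gives −$165.8k → loss $165.8k.
$209.9k: truthful gives $0k, deviation gives −$61.8k → loss $61.8k.
$199k: truthful gives $0k, deviation gives −$50.9k → loss $50.9k.
Maximum loss: $165.8k.

$165.8k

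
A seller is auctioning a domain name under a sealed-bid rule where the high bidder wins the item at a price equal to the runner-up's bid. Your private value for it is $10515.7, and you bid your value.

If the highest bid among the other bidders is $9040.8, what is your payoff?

$1474.9

Your bid $10515.7 exceeds the highest competing bid $9040.8, so you win.
In a second-price auction the winner pays the second-highest bid, $9040.8.
Payoff = value − price = $10515.7 − $9040.8 = $1474.9.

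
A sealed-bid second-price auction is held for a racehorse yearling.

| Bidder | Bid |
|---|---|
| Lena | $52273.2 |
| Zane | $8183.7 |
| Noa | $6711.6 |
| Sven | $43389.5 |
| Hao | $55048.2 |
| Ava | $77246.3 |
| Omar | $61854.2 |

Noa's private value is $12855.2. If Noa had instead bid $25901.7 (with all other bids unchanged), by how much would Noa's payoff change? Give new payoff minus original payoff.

$0

The highest bid among the other bidders is $77246.3; Noa's bid doesn't change that.
Original bid $6711.6: Noa is not highest (top rival bid is $77246.3); payoff $0.
Alternative bid $25901.7: Noa is not highest (top rival bid is $77246.3); payoff $0.
Change in payoff = $0 − ($0) = $0.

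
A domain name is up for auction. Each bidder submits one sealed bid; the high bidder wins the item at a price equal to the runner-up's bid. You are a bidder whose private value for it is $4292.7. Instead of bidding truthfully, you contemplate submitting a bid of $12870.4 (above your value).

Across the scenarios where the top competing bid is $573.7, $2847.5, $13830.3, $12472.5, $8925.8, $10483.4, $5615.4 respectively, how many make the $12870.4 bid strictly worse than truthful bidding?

The deviation hurts exactly when the highest competing bid lies strictly between $4292.7 and $12870.4 — overbidding then wins at a price above your value.
$573.7: below both → same outcome either way.
$2847.5: below both → same outcome either way.
$13830.3: above both → same outcome either way.
$12472.5: inside the interval → strictly worse (loss $8179.8).
$8925.8: inside the interval → strictly worse (loss $4633.1).
$10483.4: inside the interval → strictly worse (loss $6190.7).
$5615.4: inside the interval → strictly worse (loss $1322.7).
Count: 4.

4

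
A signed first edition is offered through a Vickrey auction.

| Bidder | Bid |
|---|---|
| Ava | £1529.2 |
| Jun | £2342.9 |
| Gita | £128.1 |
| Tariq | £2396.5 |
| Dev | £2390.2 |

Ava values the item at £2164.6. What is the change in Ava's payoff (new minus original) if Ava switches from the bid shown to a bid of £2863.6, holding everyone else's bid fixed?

The highest bid among the other bidders is £2396.5; Ava's bid doesn't change that.
Original bid £1529.2: Ava is not highest (top rival bid is £2396.5); payoff £0.
Alternative bid £2863.6: Ava is highest, pays the top rival bid £2396.5; payoff £2164.6 − £2396.5 = −£231.9.
Change in payoff = −£231.9 − (£0) = −£231.9.

−£231.9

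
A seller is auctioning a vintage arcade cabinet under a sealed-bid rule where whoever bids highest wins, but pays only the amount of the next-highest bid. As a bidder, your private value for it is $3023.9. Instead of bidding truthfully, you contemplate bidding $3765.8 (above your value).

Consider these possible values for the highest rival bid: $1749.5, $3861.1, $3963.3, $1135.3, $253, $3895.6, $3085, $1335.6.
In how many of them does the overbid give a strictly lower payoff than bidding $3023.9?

1

The deviation hurts exactly when the highest competing bid lies strictly between $3023.9 and $3765.8 — overbidding then wins at a price above your value.
$1749.5: below both → same outcome either way.
$3861.1: above both → same outcome either way.
$3963.3: above both → same outcome either way.
$1135.3: below both → same outcome either way.
$253: below both → same outcome either way.
$3895.6: above both → same outcome either way.
$3085: inside the interval → strictly worse (loss $61.1).
$1335.6: below both → same outcome either way.
Count: 1.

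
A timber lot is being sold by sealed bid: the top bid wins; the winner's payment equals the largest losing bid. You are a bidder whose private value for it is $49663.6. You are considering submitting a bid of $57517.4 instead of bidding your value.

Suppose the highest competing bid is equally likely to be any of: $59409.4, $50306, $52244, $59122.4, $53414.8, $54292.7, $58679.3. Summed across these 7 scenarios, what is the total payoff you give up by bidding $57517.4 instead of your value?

$11603.1

The deviation costs you only when the competing bid falls strictly between $49663.6 and $57517.4; elsewhere both bids give the same outcome.
$59409.4: outcomes coincide → loss $0.
$50306: truthful payoff $0, deviation payoff −$642.4 → loss $642.4.
$52244: truthful payoff $0, deviation payoff −$2580.4 → loss $2580.4.
$59122.4: outcomes coincide → loss $0.
$53414.8: truthful payoff $0, deviation payoff −$3751.2 → loss $3751.2.
$54292.7: truthful payoff $0, deviation payoff −$4629.1 → loss $4629.1.
$58679.3: outcomes coincide → loss $0.
Total loss = $642.4 + $2580.4 + $3751.2 + $4629.1 = $11603.1.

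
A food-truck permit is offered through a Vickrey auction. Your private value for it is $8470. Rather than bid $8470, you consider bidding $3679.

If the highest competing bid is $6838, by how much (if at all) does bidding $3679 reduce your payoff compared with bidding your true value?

$1632

Bidding your value $8470: you win (since $8470 > $6838) and pay $6838. Payoff $1632.
Bidding $3679: you lose. Payoff $0.
The competing bid $6838 lies between your shaded bid and your value, so underbidding forfeits an item you could have won at a profitable price.
Loss from deviating = $1632 − ($0) = $1632.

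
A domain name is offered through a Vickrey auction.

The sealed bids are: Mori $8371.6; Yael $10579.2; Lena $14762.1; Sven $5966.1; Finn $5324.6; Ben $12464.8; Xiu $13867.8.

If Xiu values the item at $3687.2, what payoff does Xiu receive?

Highest bid: Lena at $14762.1, so Lena wins.
Second-highest bid: Xiu at $13867.8 — that is the price the winner pays.
Xiu did not win, so Xiu pays nothing and receives nothing: payoff $0.

$0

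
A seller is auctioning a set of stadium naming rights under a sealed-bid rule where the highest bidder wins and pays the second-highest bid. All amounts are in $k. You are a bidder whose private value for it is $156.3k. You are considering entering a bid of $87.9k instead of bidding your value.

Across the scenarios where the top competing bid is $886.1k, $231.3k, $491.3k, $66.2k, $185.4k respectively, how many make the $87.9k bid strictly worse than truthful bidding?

The deviation hurts exactly when the highest competing bid lies strictly between $87.9k and $156.3k — underbidding then forfeits a profitable win.
$886.1k: above both → same outcome either way.
$231.3k: above both → same outcome either way.
$491.3k: above both → same outcome either way.
$66.2k: below both → same outcome either way.
$185.4k: above both → same outcome either way.
Count: 0.

0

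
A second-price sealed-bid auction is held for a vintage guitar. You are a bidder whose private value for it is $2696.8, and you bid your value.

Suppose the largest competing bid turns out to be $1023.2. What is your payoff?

Your bid $2696.8 exceeds the highest competing bid $1023.2, so you win.
In a second-price auction the winner pays the second-highest bid, $1023.2.
Payoff = value − price = $2696.8 − $1023.2 = $1673.6.

$1673.6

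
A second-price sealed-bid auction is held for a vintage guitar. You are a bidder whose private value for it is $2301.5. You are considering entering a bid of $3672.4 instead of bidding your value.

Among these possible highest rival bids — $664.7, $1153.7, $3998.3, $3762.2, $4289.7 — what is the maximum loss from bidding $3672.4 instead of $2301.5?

$0

$664.7: same outcome either way → loss $0.
$1153.7: same outcome either way → loss $0.
$3998.3: same outcome either way → loss $0.
$3762.2: same outcome either way → loss $0.
$4289.7: same outcome either way → loss $0.
Maximum loss: $0.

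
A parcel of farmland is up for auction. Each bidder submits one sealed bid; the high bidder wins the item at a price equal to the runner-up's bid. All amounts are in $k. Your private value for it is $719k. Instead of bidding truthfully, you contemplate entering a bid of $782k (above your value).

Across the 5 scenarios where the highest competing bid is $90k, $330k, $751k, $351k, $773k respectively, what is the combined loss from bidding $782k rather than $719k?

$86k

The deviation costs you only when the competing bid falls strictly between $719k and $782k; elsewhere both bids give the same outcome.
$90k: outcomes coincide → loss $0k.
$330k: outcomes coincide → loss $0k.
$751k: truthful payoff $0k, deviation payoff −$32k → loss $32k.
$351k: outcomes coincide → loss $0k.
$773k: truthful payoff $0k, deviation payoff −$54k → loss $54k.
Total loss = $32k + $54k = $86k.
In a second-price auction your bid sets only whether you win, not what you pay, so bidding your true value is weakly dominant.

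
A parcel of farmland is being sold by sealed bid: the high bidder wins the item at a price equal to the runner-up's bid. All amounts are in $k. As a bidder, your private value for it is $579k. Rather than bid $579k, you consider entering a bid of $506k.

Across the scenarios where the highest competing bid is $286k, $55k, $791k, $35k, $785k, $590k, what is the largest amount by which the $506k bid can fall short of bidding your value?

$0k

$286k: same outcome either way → loss $0k.
$55k: same outcome either way → loss $0k.
$791k: same outcome either way → loss $0k.
$35k: same outcome either way → loss $0k.
$785k: same outcome either way → loss $0k.
$590k: same outcome either way → loss $0k.
Maximum loss: $0k.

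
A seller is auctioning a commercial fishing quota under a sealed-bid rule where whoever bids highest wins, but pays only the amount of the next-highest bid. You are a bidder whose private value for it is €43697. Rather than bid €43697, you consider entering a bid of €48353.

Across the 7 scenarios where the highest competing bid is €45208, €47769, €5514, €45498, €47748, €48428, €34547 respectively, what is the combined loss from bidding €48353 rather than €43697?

€11435

The deviation costs you only when the competing bid falls strictly between €43697 and €48353; elsewhere both bids give the same outcome.
€45208: truthful payoff €0, deviation payoff −€1511 → loss €1511.
€47769: truthful payoff €0, deviation payoff −€4072 → loss €4072.
€5514: outcomes coincide → loss €0.
€45498: truthful payoff €0, deviation payoff −€1801 → loss €1801.
€47748: truthful payoff €0, deviation payoff −€4051 → loss €4051.
€48428: outcomes coincide → loss €0.
€34547: outcomes coincide → loss €0.
Total loss = €1511 + €4072 + €1801 + €4051 = €11435.
In a second-price auction your bid sets only whether you win, not what you pay, so bidding your true value is weakly dominant.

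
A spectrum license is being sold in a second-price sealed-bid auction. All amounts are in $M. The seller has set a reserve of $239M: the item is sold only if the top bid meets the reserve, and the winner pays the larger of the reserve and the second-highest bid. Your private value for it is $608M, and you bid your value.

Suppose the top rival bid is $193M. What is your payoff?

Your bid $608M is the highest and exceeds the reserve.
Price = max(second-highest bid, reserve) = max($193M, $239M) = $239M.
Payoff = $608M − $239M = $369M.

$369M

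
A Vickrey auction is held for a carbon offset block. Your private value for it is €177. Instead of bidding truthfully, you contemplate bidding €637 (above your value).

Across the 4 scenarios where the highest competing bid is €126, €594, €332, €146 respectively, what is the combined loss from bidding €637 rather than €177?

€572

The deviation costs you only when the competing bid falls strictly between €177 and €637; elsewhere both bids give the same outcome.
€126: outcomes coincide → loss €0.
€594: truthful payoff €0, deviation payoff −€417 → loss €417.
€332: truthful payoff €0, deviation payoff −€155 → loss €155.
€146: outcomes coincide → loss €0.
Total loss = €417 + €155 = €572.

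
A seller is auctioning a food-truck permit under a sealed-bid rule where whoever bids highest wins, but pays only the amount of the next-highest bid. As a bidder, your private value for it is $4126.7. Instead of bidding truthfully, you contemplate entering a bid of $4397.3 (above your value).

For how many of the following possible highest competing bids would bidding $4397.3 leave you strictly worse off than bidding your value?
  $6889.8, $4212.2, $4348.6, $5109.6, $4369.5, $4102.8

3

The deviation hurts exactly when the highest competing bid lies strictly between $4126.7 and $4397.3 — overbidding then wins at a price above your value.
$6889.8: above both → same outcome either way.
$4212.2: inside the interval → strictly worse (loss $85.5).
$4348.6: inside the interval → strictly worse (loss $221.9).
$5109.6: above both → same outcome either way.
$4369.5: inside the interval → strictly worse (loss $242.8).
$4102.8: below both → same outcome either way.
Count: 3.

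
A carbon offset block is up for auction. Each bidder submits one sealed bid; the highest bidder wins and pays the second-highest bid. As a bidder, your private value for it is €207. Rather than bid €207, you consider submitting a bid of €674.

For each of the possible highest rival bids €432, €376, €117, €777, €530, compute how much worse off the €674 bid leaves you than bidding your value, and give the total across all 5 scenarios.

€717

The deviation costs you only when the competing bid falls strictly between €207 and €674; elsewhere both bids give the same outcome.
€432: truthful payoff €0, deviation payoff −€225 → loss €225.
€376: truthful payoff €0, deviation payoff −€169 → loss €169.
€117: outcomes coincide → loss €0.
€777: outcomes coincide → loss €0.
€530: truthful payoff €0, deviation payoff −€323 → loss €323.
Total loss = €225 + €169 + €323 = €717.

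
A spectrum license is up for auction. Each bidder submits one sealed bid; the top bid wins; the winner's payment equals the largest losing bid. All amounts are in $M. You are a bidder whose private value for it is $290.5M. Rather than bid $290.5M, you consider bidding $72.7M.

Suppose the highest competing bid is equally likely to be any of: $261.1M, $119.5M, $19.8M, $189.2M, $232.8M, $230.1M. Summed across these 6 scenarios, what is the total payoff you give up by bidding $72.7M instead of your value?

$419.8M

The deviation costs you only when the competing bid falls strictly between $72.7M and $290.5M; elsewhere both bids give the same outcome.
$261.1M: truthful payoff $29.4M, deviation payoff $0M → loss $29.4M.
$119.5M: truthful payoff $171M, deviation payoff $0M → loss $171M.
$19.8M: outcomes coincide → loss $0M.
$189.2M: truthful payoff $101.3M, deviation payoff $0M → loss $101.3M.
$232.8M: truthful payoff $57.7M, deviation payoff $0M → loss $57.7M.
$230.1M: truthful payoff $60.4M, deviation payoff $0M → loss $60.4M.
Total loss = $29.4M + $171M + $101.3M + $57.7M + $60.4M = $419.8M.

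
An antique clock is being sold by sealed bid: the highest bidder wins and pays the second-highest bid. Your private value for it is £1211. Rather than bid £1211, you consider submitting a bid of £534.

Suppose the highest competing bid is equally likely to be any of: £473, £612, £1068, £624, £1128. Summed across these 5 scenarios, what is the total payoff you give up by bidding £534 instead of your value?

The deviation costs you only when the competing bid falls strictly between £534 and £1211; elsewhere both bids give the same outcome.
£473: outcomes coincide → loss £0.
£612: truthful payoff £599, deviation payoff £0 → loss £599.
£1068: truthful payoff £143, deviation payoff £0 → loss £143.
£624: truthful payoff £587, deviation payoff £0 → loss £587.
£1128: truthful payoff £83, deviation payoff £0 → loss £83.
Total loss = £599 + £143 + £587 + £83 = £1412.
Because the price is fixed by the runner-up's bid, deviating from your value can only change a good outcome into a bad one — never the reverse.

£1412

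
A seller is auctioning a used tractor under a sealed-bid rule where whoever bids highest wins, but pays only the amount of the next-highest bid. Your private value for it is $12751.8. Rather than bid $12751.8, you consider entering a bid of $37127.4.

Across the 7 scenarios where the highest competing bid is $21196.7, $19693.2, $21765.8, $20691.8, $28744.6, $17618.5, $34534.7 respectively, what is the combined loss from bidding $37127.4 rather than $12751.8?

The deviation costs you only when the competing bid falls strictly between $12751.8 and $37127.4; elsewhere both bids give the same outcome.
$21196.7: truthful payoff $0, deviation payoff −$8444.9 → loss $8444.9.
$19693.2: truthful payoff $0, deviation payoff −$6941.4 → loss $6941.4.
$21765.8: truthful payoff $0, deviation payoff −$9014 → loss $9014.
$20691.8: truthful payoff $0, deviation payoff −$7940 → loss $7940.
$28744.6: truthful payoff $0, deviation payoff −$15992.8 → loss $15992.8.
$17618.5: truthful payoff $0, deviation payoff −$4866.7 → loss $4866.7.
$34534.7: truthful payoff $0, deviation payoff −$21782.9 → loss $21782.9.
Total loss = $8444.9 + $6941.4 + $9014 + $7940 + $15992.8 + $4866.7 + $21782.9 = $74982.7.

$74982.7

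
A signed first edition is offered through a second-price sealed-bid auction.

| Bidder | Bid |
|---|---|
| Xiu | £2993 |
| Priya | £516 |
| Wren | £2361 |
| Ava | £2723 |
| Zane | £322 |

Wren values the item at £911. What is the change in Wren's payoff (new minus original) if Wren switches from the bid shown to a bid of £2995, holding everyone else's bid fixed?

The highest bid among the other bidders is £2993; Wren's bid doesn't change that.
Original bid £2361: Wren is not highest (top rival bid is £2993); payoff £0.
Alternative bid £2995: Wren is highest, pays the top rival bid £2993; payoff £911 − £2993 = −£2082.
Change in payoff = −£2082 − (£0) = −£2082.

−£2082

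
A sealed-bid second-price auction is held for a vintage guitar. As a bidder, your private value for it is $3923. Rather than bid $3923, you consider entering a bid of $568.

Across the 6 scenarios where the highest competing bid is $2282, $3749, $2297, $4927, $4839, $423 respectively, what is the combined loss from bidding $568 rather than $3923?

$3441

The deviation costs you only when the competing bid falls strictly between $568 and $3923; elsewhere both bids give the same outcome.
$2282: truthful payoff $1641, deviation payoff $0 → loss $1641.
$3749: truthful payoff $174, deviation payoff $0 → loss $174.
$2297: truthful payoff $1626, deviation payoff $0 → loss $1626.
$4927: outcomes coincide → loss $0.
$4839: outcomes coincide → loss $0.
$423: outcomes coincide → loss $0.
Total loss = $1641 + $174 + $1626 = $3441.
In a second-price auction your bid sets only whether you win, not what you pay, so bidding your true value is weakly dominant.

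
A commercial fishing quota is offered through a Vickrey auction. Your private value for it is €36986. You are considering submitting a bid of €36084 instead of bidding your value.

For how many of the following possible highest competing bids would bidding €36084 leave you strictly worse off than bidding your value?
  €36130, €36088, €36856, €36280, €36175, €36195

The deviation hurts exactly when the highest competing bid lies strictly between €36084 and €36986 — underbidding then forfeits a profitable win.
€36130: inside the interval → strictly worse (loss €856).
€36088: inside the interval → strictly worse (loss €898).
€36856: inside the interval → strictly worse (loss €130).
€36280: inside the interval → strictly worse (loss €706).
€36175: inside the interval → strictly worse (loss €811).
€36195: inside the interval → strictly worse (loss €791).
Count: 6.

6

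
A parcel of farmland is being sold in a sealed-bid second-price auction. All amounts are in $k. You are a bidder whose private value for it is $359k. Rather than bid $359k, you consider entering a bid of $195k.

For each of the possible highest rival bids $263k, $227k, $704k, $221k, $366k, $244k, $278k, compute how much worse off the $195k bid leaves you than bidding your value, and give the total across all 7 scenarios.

The deviation costs you only when the competing bid falls strictly between $195k and $359k; elsewhere both bids give the same outcome.
$263k: truthful payoff $96k, deviation payoff $0k → loss $96k.
$227k: truthful payoff $132k, deviation payoff $0k → loss $132k.
$704k: outcomes coincide → loss $0k.
$221k: truthful payoff $138k, deviation payoff $0k → loss $138k.
$366k: outcomes coincide → loss $0k.
$244k: truthful payoff $115k, deviation payoff $0k → loss $115k.
$278k: truthful payoff $81k, deviation payoff $0k → loss $81k.
Total loss = $96k + $132k + $138k + $115k + $81k = $562k.

$562k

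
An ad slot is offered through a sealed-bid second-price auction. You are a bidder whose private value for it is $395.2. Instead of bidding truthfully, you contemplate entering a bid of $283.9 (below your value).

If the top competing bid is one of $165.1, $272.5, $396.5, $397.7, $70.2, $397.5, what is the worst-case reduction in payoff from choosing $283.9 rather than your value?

$0

$165.1: same outcome either way → loss $0.
$272.5: same outcome either way → loss $0.
$396.5: same outcome either way → loss $0.
$397.7: same outcome either way → loss $0.
$70.2: same outcome either way → loss $0.
$397.5: same outcome either way → loss $0.
Maximum loss: $0.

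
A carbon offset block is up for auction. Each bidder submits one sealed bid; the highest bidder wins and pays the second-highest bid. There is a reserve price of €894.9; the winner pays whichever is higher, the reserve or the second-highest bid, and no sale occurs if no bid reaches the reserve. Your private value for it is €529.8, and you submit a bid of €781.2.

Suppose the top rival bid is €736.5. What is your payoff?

Your bid €781.2 is the highest bid but falls below the reserve €894.9, so the item goes unsold. Payoff €0.

€0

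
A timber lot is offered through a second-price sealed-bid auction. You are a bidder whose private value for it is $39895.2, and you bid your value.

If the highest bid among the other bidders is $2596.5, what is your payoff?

$37298.7

Your bid $39895.2 exceeds the highest competing bid $2596.5, so you win.
In a second-price auction the winner pays the second-highest bid, $2596.5.
Payoff = value − price = $39895.2 − $2596.5 = $37298.7.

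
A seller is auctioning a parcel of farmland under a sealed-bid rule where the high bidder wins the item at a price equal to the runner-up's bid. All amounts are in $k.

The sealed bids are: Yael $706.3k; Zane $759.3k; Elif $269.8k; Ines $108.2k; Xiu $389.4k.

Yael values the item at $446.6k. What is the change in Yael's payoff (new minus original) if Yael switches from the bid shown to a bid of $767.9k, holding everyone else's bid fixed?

The highest bid among the other bidders is $759.3k; Yael's bid doesn't change that.
Original bid $706.3k: Yael is not highest (top rival bid is $759.3k); payoff $0k.
Alternative bid $767.9k: Yael is highest, pays the top rival bid $759.3k; payoff $446.6k − $759.3k = −$312.7k.
Change in payoff = −$312.7k − ($0k) = −$312.7k.

−$312.7k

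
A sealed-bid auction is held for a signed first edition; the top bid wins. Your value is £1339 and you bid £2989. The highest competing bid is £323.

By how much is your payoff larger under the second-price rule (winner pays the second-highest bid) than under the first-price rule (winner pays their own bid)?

You have the highest bid, so you win under either rule.
Second-price: pay £323 → payoff £1016.
First-price: pay your own bid £2989 → payoff −£1650.
Difference = £1016 − (−£1650) = £2666.

£2666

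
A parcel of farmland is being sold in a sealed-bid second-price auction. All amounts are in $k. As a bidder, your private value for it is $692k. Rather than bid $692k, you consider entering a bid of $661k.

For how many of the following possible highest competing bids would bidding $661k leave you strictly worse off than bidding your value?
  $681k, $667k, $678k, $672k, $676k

5

The deviation hurts exactly when the highest competing bid lies strictly between $661k and $692k — underbidding then forfeits a profitable win.
$681k: inside the interval → strictly worse (loss $11k).
$667k: inside the interval → strictly worse (loss $25k).
$678k: inside the interval → strictly worse (loss $14k).
$672k: inside the interval → strictly worse (loss $20k).
$676k: inside the interval → strictly worse (loss $16k).
Count: 5.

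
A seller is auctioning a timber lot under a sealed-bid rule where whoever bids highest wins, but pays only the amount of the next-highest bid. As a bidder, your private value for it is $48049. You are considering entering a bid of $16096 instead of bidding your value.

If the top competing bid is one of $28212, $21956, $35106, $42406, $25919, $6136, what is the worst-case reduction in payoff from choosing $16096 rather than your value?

$28212: truthful gives $19837, deviation gives $0 → loss $19837.
$21956: truthful gives $26093, deviation gives $0 → loss $26093.
$35106: truthful gives $12943, deviation gives $0 → loss $12943.
$42406: truthful gives $5643, deviation gives $0 → loss $5643.
$25919: truthful gives $22130, deviation gives $0 → loss $22130.
$6136: same outcome either way → loss $0.
Maximum loss: $26093.

$26093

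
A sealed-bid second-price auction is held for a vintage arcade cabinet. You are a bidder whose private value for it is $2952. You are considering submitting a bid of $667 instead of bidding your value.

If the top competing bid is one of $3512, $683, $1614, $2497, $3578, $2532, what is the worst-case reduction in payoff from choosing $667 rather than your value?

$2269

$3512: same outcome either way → loss $0.
$683: truthful gives $2269, deviation gives $0 → loss $2269.
$1614: truthful gives $1338, deviation gives $0 → loss $1338.
$2497: truthful gives $455, deviation gives $0 → loss $455.
$3578: same outcome either way → loss $0.
$2532: truthful gives $420, deviation gives $0 → loss $420.
Maximum loss: $2269.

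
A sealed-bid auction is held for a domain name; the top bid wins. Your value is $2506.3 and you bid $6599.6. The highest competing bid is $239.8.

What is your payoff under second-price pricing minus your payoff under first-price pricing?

$6359.8

You have the highest bid, so you win under either rule.
Second-price: pay $239.8 → payoff $2266.5.
First-price: pay your own bid $6599.6 → payoff −$4093.3.
Difference = $2266.5 − (−$4093.3) = $6359.8.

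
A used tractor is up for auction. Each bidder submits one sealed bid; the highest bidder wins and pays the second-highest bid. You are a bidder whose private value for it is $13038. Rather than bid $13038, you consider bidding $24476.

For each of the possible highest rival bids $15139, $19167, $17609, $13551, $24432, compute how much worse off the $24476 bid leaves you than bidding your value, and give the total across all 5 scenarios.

$24708

The deviation costs you only when the competing bid falls strictly between $13038 and $24476; elsewhere both bids give the same outcome.
$15139: truthful payoff $0, deviation payoff −$2101 → loss $2101.
$19167: truthful payoff $0, deviation payoff −$6129 → loss $6129.
$17609: truthful payoff $0, deviation payoff −$4571 → loss $4571.
$13551: truthful payoff $0, deviation payoff −$513 → loss $513.
$24432: truthful payoff $0, deviation payoff −$11394 → loss $11394.
Total loss = $2101 + $6129 + $4571 + $513 + $11394 = $24708.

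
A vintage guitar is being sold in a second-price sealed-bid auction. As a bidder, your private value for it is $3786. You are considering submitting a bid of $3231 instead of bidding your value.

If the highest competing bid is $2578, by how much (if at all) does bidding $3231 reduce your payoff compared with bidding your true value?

Bidding your value $3786: you win (since $3786 > $2578) and pay $2578. Payoff $1208.
Bidding $3231: you win and pay $2578. Payoff $3786 − $2578 = $1208.
Difference = $1208 − $1208 = $0; both bids lead to the same outcome because the competing bid is below both your value and your alternative bid.

$0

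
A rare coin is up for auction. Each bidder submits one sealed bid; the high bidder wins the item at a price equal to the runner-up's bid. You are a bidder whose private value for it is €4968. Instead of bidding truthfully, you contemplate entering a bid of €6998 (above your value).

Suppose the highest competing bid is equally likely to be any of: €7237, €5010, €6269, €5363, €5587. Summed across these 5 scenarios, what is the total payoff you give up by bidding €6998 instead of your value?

The deviation costs you only when the competing bid falls strictly between €4968 and €6998; elsewhere both bids give the same outcome.
€7237: outcomes coincide → loss €0.
€5010: truthful payoff €0, deviation payoff −€42 → loss €42.
€6269: truthful payoff €0, deviation payoff −€1301 → loss €1301.
€5363: truthful payoff €0, deviation payoff −€395 → loss €395.
€5587: truthful payoff €0, deviation payoff −€619 → loss €619.
Total loss = €42 + €1301 + €395 + €619 = €2357.

€2357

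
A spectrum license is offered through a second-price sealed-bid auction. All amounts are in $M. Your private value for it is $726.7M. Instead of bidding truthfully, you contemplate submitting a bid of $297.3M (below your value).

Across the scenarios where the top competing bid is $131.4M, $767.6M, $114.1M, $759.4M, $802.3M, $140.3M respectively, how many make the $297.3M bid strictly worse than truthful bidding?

The deviation hurts exactly when the highest competing bid lies strictly between $297.3M and $726.7M — underbidding then forfeits a profitable win.
$131.4M: below both → same outcome either way.
$767.6M: above both → same outcome either way.
$114.1M: below both → same outcome either way.
$759.4M: above both → same outcome either way.
$802.3M: above both → same outcome either way.
$140.3M: below both → same outcome either way.
Count: 0.

0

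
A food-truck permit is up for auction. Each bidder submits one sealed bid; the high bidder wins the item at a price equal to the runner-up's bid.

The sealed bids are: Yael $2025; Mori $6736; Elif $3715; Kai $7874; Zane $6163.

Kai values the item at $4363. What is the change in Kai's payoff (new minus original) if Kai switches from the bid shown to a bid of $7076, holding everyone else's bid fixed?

$0

The highest bid among the other bidders is $6736; Kai's bid doesn't change that.
Original bid $7874: Kai is highest, pays the top rival bid $6736; payoff $4363 − $6736 = −$2373.
Alternative bid $7076: Kai is highest, pays the top rival bid $6736; payoff $4363 − $6736 = −$2373.
Change in payoff = −$2373 − (−$2373) = $0.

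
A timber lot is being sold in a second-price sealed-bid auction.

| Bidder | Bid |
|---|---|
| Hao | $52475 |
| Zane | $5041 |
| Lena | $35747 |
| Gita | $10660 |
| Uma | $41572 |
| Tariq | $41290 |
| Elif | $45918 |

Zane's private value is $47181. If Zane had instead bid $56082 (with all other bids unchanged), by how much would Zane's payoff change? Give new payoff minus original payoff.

The highest bid among the other bidders is $52475; Zane's bid doesn't change that.
Original bid $5041: Zane is not highest (top rival bid is $52475); payoff $0.
Alternative bid $56082: Zane is highest, pays the top rival bid $52475; payoff $47181 − $52475 = −$5294.
Change in payoff = −$5294 − ($0) = −$5294.

−$5294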